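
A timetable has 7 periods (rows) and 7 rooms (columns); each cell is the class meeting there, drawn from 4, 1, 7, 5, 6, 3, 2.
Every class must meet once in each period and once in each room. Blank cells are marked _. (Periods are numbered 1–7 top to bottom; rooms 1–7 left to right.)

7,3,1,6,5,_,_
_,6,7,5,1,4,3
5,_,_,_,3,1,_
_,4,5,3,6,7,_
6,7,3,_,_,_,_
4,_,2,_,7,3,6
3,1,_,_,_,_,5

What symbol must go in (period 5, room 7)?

1

Period 1, room 6: period 1 has {1, 7, 5, 6, 3} and room 6 has {4, 1, 7, 3}, leaving only 2.
Period 1, room 7: period 1 has {1, 7, 5, 6, 3, 2} and room 7 has {5, 6, 3}, leaving only 4.
Period 2, room 1: period 2 has {4, 1, 7, 5, 6, 3} and room 1 has {4, 7, 5, 6, 3}, leaving only 2.
Period 3, room 2: period 3 has {1, 5, 3} and room 2 has {4, 1, 7, 6, 3}, leaving only 2.
Period 3, room 7: period 3 has {1, 5, 3, 2} and room 7 has {4, 5, 6, 3}, leaving only 7.
Period 3, room 4: period 3 has {1, 7, 5, 3, 2} and room 4 has {5, 6, 3}, leaving only 4.
Period 3, room 3: period 3 has {4, 1, 7, 5, 3, 2} and room 3 has {1, 7, 5, 3, 2}, leaving only 6.
Period 4, room 1: period 4 has {4, 7, 5, 6, 3} and room 1 has {4, 7, 5, 6, 3, 2}, leaving only 1.
Period 4, room 7: period 4 has {4, 1, 7, 5, 6, 3} and room 7 has {4, 7, 5, 6, 3}, leaving only 2.
Period 5 already has {7, 6, 3} and room 7 already has {4, 7, 5, 6, 3, 2}, so period 5, room 7 must be 1.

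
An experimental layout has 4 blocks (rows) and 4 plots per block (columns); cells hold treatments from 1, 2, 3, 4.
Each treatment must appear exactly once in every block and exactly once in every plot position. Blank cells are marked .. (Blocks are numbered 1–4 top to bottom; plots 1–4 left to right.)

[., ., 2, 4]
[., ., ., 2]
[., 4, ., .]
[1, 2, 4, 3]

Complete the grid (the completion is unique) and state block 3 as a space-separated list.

2 4 3 1

Block 3, plot 4: block 3 has {4} and plot 4 has {2, 3, 4}, leaving only 1.
Block 3, plot 3: block 3 has {1, 4} and plot 3 has {2, 4}, leaving only 3.
Block 3, plot 1: block 3 has {1, 3, 4} and plot 1 has {1}, leaving only 2.
So block 3 reads: 2 4 3 1.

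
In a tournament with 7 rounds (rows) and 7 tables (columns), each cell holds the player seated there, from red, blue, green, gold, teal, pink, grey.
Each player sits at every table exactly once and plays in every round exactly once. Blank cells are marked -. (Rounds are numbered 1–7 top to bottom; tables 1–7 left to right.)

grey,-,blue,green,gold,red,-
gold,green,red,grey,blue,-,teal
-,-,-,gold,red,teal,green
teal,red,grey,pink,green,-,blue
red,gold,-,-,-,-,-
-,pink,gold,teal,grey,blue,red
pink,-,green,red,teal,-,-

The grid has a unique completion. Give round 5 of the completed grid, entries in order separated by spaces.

red gold teal blue pink green grey

Round 5, table 4: round 5 has {red, gold} and table 4 has {red, green, gold, teal, pink, grey}, leaving only blue.
Round 5, table 5: round 5 has {red, blue, gold} and table 5 has {red, blue, green, gold, teal, grey}, leaving only pink.
Round 5, table 3: round 5 has {red, blue, gold, pink} and table 3 has {red, blue, green, gold, grey}, leaving only teal.
Round 5, table 7: round 5 has {red, blue, gold, teal, pink} and table 7 has {red, blue, green, teal}, leaving only grey.
Round 5, table 6: round 5 has {red, blue, gold, teal, pink, grey} and table 6 has {red, blue, teal}, leaving only green.
So round 5 reads: red gold teal blue pink green grey.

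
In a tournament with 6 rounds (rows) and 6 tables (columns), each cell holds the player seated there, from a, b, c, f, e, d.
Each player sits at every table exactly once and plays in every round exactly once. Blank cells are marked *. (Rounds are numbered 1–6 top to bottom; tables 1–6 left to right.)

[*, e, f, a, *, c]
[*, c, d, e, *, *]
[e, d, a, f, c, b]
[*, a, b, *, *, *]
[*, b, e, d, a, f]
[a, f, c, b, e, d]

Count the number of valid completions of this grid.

2

Round 1, table 1: eliminating its round and table leaves {b, d}.
Round 1, table 5: eliminating its round and table leaves {b, d}.
Round 2, table 1: eliminating its round and table leaves {b, f}.
Round 2, table 5: eliminating its round and table leaves {b, f}.
Round 2, table 6: eliminating its round and table leaves {a}.
Round 4, table 1: eliminating its round and table leaves {c, f, d}.
Round 4, table 4: eliminating its round and table leaves {c}.
Round 4, table 5: eliminating its round and table leaves {f, d}.
Round 4, table 6: eliminating its round and table leaves {e}.
Round 5, table 1: eliminating its round and table leaves {c}.
Enumerating the assignments across these blanks that avoid any round or table repeat gives 2 completions.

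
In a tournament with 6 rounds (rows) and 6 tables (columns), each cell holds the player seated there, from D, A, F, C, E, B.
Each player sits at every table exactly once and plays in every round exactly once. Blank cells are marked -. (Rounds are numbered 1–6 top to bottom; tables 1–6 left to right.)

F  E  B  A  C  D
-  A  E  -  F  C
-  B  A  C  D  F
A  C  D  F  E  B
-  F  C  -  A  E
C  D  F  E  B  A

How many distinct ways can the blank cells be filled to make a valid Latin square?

2

Round 2, table 1: eliminating its round and table leaves {D, B}.
Round 2, table 4: eliminating its round and table leaves {D, B}.
Round 3, table 1: eliminating its round and table leaves {E}.
Round 5, table 1: eliminating its round and table leaves {D, B}.
Round 5, table 4: eliminating its round and table leaves {D, B}.
Enumerating the assignments across these blanks that avoid any round or table repeat gives 2 completions.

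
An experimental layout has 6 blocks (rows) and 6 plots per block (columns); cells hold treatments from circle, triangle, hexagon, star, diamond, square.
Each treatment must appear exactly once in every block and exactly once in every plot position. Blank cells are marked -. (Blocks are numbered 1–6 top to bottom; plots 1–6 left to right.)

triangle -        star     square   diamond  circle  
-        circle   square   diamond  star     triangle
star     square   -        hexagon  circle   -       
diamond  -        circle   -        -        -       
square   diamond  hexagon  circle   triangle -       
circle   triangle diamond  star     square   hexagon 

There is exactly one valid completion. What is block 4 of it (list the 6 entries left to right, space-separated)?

Block 4, plot 4: block 4 has {circle, diamond} and plot 4 has {circle, hexagon, star, diamond, square}, leaving only triangle.
Block 4, plot 5: block 4 has {circle, triangle, diamond} and plot 5 has {circle, triangle, star, diamond, square}, leaving only hexagon.
Block 4, plot 2: block 4 has {circle, triangle, hexagon, diamond} and plot 2 has {circle, triangle, diamond, square}, leaving only star.
Block 4, plot 6: block 4 has {circle, triangle, hexagon, star, diamond} and plot 6 has {circle, triangle, hexagon}, leaving only square.
So block 4 reads: diamond star circle triangle hexagon square.

diamond star circle triangle hexagon square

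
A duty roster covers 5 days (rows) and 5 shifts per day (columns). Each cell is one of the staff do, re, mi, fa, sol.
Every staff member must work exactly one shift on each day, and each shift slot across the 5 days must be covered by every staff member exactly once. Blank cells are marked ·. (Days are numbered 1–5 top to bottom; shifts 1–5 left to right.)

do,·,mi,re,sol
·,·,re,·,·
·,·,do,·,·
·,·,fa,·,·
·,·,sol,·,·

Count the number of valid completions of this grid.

Day 1, shift 2: eliminating its day and shift leaves {fa}.
Day 2, shift 1: eliminating its day and shift leaves {mi, fa, sol}.
Day 2, shift 2: eliminating its day and shift leaves {do, mi, fa, sol}.
Day 2, shift 4: eliminating its day and shift leaves {do, mi, fa, sol}.
Day 2, shift 5: eliminating its day and shift leaves {do, mi, fa}.
Day 3, shift 1: eliminating its day and shift leaves {re, mi, fa, sol}.
Day 3, shift 2: eliminating its day and shift leaves {re, mi, fa, sol}.
Day 3, shift 4: eliminating its day and shift leaves {mi, fa, sol}.
Day 3, shift 5: eliminating its day and shift leaves {re, mi, fa}.
Day 4, shift 1: eliminating its day and shift leaves {re, mi, sol}.
Day 4, shift 2: eliminating its day and shift leaves {do, re, mi, sol}.
Day 4, shift 4: eliminating its day and shift leaves {do, mi, sol}.
Day 4, shift 5: eliminating its day and shift leaves {do, re, mi}.
Day 5, shift 1: eliminating its day and shift leaves {re, mi, fa}.
Day 5, shift 2: eliminating its day and shift leaves {do, re, mi, fa}.
Day 5, shift 4: eliminating its day and shift leaves {do, mi, fa}.
Day 5, shift 5: eliminating its day and shift leaves {do, re, mi, fa}.
Enumerating the assignments across these blanks that avoid any day or shift repeat gives 56 completions.

56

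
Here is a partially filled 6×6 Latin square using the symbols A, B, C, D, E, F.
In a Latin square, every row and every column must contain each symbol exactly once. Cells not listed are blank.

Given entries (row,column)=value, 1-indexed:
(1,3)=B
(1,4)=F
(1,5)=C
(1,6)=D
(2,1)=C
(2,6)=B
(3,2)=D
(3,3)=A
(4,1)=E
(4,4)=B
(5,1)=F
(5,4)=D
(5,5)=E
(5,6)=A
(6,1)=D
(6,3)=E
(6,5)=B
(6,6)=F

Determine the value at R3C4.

Row 1, column 1: row 1 has {B, C, D, F} and column 1 has {C, D, E, F}, leaving only A.
Row 1, column 2: row 1 has {A, B, C, D, F} and column 2 has {D}, leaving only E.
Row 3, column 1: row 3 has {A, D} and column 1 has {A, C, D, E, F}, leaving only B.
Row 3, column 5: row 3 has {A, B, D} and column 5 has {B, C, E}, leaving only F.
Row 4, column 6: row 4 has {B, E} and column 6 has {A, B, D, F}, leaving only C.
Row 3, column 6: row 3 has {A, B, D, F} and column 6 has {A, B, C, D, F}, leaving only E.
Row 3 already has {A, B, D, E, F} and column 4 already has {B, D, F}, so row 3, column 4 must be C.

C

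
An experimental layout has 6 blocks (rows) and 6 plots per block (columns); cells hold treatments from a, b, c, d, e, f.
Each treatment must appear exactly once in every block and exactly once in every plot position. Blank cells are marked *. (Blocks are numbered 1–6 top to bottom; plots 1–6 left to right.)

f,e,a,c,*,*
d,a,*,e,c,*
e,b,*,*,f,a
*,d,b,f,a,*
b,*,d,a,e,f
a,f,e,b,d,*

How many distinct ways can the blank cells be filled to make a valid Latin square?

Block 1, plot 5: eliminating its block and plot leaves {b}.
Block 1, plot 6: eliminating its block and plot leaves {b, d}.
Block 2, plot 3: eliminating its block and plot leaves {f}.
Block 2, plot 6: eliminating its block and plot leaves {b}.
Block 3, plot 3: eliminating its block and plot leaves {c}.
Block 3, plot 4: eliminating its block and plot leaves {d}.
Block 4, plot 1: eliminating its block and plot leaves {c}.
Block 4, plot 6: eliminating its block and plot leaves {c, e}.
Block 5, plot 2: eliminating its block and plot leaves {c}.
Block 6, plot 6: eliminating its block and plot leaves {c}.
Only one assignment across all blanks avoids any block or plot repeat, giving 1 completion.

1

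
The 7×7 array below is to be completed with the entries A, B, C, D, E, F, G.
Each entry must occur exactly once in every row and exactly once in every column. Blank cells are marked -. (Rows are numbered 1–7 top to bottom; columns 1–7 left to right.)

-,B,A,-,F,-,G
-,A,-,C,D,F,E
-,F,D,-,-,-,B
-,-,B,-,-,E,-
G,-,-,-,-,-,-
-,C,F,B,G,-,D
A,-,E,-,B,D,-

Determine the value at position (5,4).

D

Row 1, column 6: row 1 has {A, B, F, G} and column 6 has {D, E, F}, leaving only C.
Row 2, column 1: row 2 has {A, C, D, E, F} and column 1 has {A, G}, leaving only B.
Row 2, column 3: row 2 has {A, B, C, D, E, F} and column 3 has {A, B, D, E, F}, leaving only G.
Row 5, column 3: row 5 has {G} and column 3 has {A, B, D, E, F, G}, leaving only C.
Row 6, column 1: row 6 has {B, C, D, F, G} and column 1 has {A, B, G}, leaving only E.
Row 1, column 1: row 1 has {A, B, C, F, G} and column 1 has {A, B, E, G}, leaving only D.
Row 1, column 4: row 1 has {A, B, C, D, F, G} and column 4 has {B, C}, leaving only E.
Row 3, column 1: row 3 has {B, D, F} and column 1 has {A, B, D, E, G}, leaving only C.
Row 4, column 1: row 4 has {B, E} and column 1 has {A, B, C, D, E, G}, leaving only F.
Row 6, column 6: row 6 has {B, C, D, E, F, G} and column 6 has {C, D, E, F}, leaving only A.
Row 3, column 6: row 3 has {B, C, D, F} and column 6 has {A, C, D, E, F}, leaving only G.
Row 3, column 4: row 3 has {B, C, D, F, G} and column 4 has {B, C, E}, leaving only A.
Row 3, column 5: row 3 has {A, B, C, D, F, G} and column 5 has {B, D, F, G}, leaving only E.
Row 5, column 5: row 5 has {C, G} and column 5 has {B, D, E, F, G}, leaving only A.
Row 4, column 5: row 4 has {B, E, F} and column 5 has {A, B, D, E, F, G}, leaving only C.
Row 4, column 7: row 4 has {B, C, E, F} and column 7 has {B, D, E, G}, leaving only A.
Row 5, column 6: row 5 has {A, C, G} and column 6 has {A, C, D, E, F, G}, leaving only B.
Row 5, column 7: row 5 has {A, B, C, G} and column 7 has {A, B, D, E, G}, leaving only F.
Row 5 already has {A, B, C, F, G} and column 4 already has {A, B, C, E}, so row 5, column 4 must be D.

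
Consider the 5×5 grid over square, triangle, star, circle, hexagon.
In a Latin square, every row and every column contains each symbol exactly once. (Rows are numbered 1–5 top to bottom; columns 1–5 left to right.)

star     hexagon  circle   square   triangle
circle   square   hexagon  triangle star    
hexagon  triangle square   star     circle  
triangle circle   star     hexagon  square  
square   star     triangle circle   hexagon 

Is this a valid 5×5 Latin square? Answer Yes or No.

Each row is a permutation of the 5 symbols, and so is each column.

Yes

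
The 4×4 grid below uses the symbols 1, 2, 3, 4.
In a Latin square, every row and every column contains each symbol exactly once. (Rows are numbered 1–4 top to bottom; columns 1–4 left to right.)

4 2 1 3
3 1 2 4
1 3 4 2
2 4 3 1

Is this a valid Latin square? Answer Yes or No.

Each row is a permutation of the 4 symbols, and so is each column.

Yes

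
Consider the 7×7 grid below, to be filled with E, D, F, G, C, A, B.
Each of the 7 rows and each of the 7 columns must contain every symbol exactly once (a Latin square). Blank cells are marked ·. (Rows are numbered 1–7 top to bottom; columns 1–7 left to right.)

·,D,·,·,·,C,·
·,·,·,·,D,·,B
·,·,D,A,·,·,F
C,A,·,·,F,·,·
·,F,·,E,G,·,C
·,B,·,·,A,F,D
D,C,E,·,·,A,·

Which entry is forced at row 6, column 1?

Row 7, column 5: row 7 has {E, D, C, A} and column 5 has {D, F, G, A}, leaving only B.
Row 1, column 5: row 1 has {D, C} and column 5 has {D, F, G, A, B}, leaving only E.
Row 3, column 5: row 3 has {D, F, A} and column 5 has {E, D, F, G, A, B}, leaving only C.
Row 7, column 7: row 7 has {E, D, C, A, B} and column 7 has {D, F, C, B}, leaving only G.
Row 1, column 7: row 1 has {E, D, C} and column 7 has {D, F, G, C, B}, leaving only A.
Row 4, column 7: row 4 has {F, C, A} and column 7 has {D, F, G, C, A, B}, leaving only E.
Row 7, column 4: row 7 has {E, D, G, C, A, B} and column 4 has {E, A}, leaving only F.
Row 6, column 1 is narrowed to {E, G}.
If it were G, then row 6, column 4 would be left with no valid symbol.
So row 6, column 1 must be E.

E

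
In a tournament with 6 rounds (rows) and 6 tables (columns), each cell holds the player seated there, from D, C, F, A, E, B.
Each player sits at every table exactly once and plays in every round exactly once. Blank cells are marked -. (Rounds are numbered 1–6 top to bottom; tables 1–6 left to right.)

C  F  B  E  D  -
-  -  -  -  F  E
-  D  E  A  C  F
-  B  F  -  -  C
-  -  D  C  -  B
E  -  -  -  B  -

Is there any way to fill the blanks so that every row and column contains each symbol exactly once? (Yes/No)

No round or table among the givens repeats a symbol, and propagating forced cells runs into no contradiction.
One valid completion exists (for instance, C F B E D A / D A C B F E / B D E A C F / A B F D E C / F E D C A B / E C A F B D).

Yes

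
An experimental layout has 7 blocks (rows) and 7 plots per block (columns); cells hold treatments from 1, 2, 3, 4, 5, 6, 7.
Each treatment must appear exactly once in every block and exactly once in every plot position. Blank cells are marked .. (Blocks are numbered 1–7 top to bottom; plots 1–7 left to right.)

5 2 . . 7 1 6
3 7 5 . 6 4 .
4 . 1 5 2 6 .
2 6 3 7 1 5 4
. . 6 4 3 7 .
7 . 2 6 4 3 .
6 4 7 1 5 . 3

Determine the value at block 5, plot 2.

Block 1, plot 3: block 1 has {1, 2, 5, 6, 7} and plot 3 has {1, 2, 3, 5, 6, 7}, leaving only 4.
Block 1, plot 4: block 1 has {1, 2, 4, 5, 6, 7} and plot 4 has {1, 4, 5, 6, 7}, leaving only 3.
Block 2, plot 4: block 2 has {3, 4, 5, 6, 7} and plot 4 has {1, 3, 4, 5, 6, 7}, leaving only 2.
Block 2, plot 7: block 2 has {2, 3, 4, 5, 6, 7} and plot 7 has {3, 4, 6}, leaving only 1.
Block 3, plot 2: block 3 has {1, 2, 4, 5, 6} and plot 2 has {2, 4, 6, 7}, leaving only 3.
Block 3, plot 7: block 3 has {1, 2, 3, 4, 5, 6} and plot 7 has {1, 3, 4, 6}, leaving only 7.
Block 5, plot 1: block 5 has {3, 4, 6, 7} and plot 1 has {2, 3, 4, 5, 6, 7}, leaving only 1.
Block 5 already has {1, 3, 4, 6, 7} and plot 2 already has {2, 3, 4, 6, 7}, so block 5, plot 2 must be 5.

5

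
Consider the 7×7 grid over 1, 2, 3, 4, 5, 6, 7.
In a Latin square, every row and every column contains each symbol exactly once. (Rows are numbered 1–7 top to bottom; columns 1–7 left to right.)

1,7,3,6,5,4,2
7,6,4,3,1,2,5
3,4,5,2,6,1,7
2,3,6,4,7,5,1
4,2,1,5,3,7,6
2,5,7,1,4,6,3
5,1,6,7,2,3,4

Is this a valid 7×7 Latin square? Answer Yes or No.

No

Every row is a permutation, but column 3 contains 6 twice (at rows 4 and 7).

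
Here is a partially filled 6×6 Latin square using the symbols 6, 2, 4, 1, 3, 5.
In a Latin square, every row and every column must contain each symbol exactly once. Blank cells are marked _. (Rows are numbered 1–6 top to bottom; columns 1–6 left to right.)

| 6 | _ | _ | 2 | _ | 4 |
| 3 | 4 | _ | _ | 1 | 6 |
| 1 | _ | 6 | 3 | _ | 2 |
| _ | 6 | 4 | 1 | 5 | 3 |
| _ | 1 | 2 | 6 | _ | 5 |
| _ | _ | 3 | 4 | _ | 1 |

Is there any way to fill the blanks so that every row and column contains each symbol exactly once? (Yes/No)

No

Row 1, column 5: row 1 has {6, 2, 4} and column 5 has {1, 5}, so it must be 3.
Row 1, column 2: row 1 has {6, 2, 4, 3} and column 2 has {6, 4, 1}, so it must be 5.
Now row 3, column 2: row 3 together with column 2 already contain {6, 2, 4, 1, 3, 5} — every symbol — so nothing can go there. The grid has no valid completion.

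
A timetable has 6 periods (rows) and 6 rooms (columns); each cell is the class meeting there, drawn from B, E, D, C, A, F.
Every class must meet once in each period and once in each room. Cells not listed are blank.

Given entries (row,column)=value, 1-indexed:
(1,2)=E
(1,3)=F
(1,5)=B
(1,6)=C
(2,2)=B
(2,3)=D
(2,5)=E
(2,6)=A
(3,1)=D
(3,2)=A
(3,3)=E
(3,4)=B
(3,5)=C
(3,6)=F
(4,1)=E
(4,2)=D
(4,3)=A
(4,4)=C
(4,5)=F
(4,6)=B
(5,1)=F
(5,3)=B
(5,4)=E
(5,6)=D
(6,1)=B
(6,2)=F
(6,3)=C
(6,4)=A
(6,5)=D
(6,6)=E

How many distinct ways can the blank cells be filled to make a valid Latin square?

1

Period 1, room 1: eliminating its period and room leaves {A}.
Period 1, room 4: eliminating its period and room leaves {D}.
Period 2, room 1: eliminating its period and room leaves {C}.
Period 2, room 4: eliminating its period and room leaves {F}.
Period 5, room 2: eliminating its period and room leaves {C}.
Period 5, room 5: eliminating its period and room leaves {A}.
Only one assignment across all blanks avoids any period or room repeat, giving 1 completion.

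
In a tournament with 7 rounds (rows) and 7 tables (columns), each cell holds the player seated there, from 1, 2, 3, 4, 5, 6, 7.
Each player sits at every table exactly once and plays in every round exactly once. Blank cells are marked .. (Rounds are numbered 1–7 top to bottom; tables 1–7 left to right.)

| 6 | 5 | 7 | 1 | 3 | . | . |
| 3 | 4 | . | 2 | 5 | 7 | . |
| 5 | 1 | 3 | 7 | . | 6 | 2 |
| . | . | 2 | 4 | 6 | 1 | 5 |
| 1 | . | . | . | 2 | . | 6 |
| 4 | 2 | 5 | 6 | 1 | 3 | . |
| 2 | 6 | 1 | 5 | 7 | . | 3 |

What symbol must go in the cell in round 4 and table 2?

Round 1, table 7: round 1 has {1, 3, 5, 6, 7} and table 7 has {2, 3, 5, 6}, leaving only 4.
Round 1, table 6: round 1 has {1, 3, 4, 5, 6, 7} and table 6 has {1, 3, 6, 7}, leaving only 2.
Round 2, table 3: round 2 has {2, 3, 4, 5, 7} and table 3 has {1, 2, 3, 5, 7}, leaving only 6.
Round 2, table 7: round 2 has {2, 3, 4, 5, 6, 7} and table 7 has {2, 3, 4, 5, 6}, leaving only 1.
Round 3, table 5: round 3 has {1, 2, 3, 5, 6, 7} and table 5 has {1, 2, 3, 5, 6, 7}, leaving only 4.
Round 4, table 1: round 4 has {1, 2, 4, 5, 6} and table 1 has {1, 2, 3, 4, 5, 6}, leaving only 7.
Round 4 already has {1, 2, 4, 5, 6, 7} and table 2 already has {1, 2, 4, 5, 6}, so round 4, table 2 must be 3.

3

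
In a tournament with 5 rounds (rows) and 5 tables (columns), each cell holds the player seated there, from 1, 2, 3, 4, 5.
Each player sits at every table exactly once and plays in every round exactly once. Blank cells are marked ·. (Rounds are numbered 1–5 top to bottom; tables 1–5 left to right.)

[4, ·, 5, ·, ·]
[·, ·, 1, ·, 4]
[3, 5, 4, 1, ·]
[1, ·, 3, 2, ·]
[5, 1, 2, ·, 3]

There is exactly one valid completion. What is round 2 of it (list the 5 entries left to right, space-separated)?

Round 2, table 1: round 2 has {1, 4} and table 1 has {1, 3, 4, 5}, leaving only 2.
Round 2, table 2: round 2 has {1, 2, 4} and table 2 has {1, 5}, leaving only 3.
Round 2, table 4: round 2 has {1, 2, 3, 4} and table 4 has {1, 2}, leaving only 5.
So round 2 reads: 2 3 1 5 4.

2 3 1 5 4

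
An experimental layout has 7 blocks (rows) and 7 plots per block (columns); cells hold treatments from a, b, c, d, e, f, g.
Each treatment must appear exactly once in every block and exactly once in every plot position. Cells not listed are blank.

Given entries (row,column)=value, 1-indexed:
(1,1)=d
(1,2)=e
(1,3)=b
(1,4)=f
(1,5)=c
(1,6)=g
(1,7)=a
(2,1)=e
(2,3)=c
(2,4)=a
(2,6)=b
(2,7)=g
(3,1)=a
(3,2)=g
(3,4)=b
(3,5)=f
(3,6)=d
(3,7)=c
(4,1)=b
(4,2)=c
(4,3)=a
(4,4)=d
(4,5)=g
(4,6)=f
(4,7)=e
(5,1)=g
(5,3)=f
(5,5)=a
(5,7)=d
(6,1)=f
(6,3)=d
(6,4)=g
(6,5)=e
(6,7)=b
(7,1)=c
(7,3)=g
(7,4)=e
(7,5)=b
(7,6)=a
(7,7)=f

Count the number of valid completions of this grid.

Block 2, plot 2: eliminating its block and plot leaves {d, f}.
Block 2, plot 5: eliminating its block and plot leaves {d}.
Block 3, plot 3: eliminating its block and plot leaves {e}.
Block 5, plot 2: eliminating its block and plot leaves {b}.
Block 5, plot 4: eliminating its block and plot leaves {c}.
Block 5, plot 6: eliminating its block and plot leaves {c, e}.
Block 6, plot 2: eliminating its block and plot leaves {a}.
Block 6, plot 6: eliminating its block and plot leaves {c}.
Block 7, plot 2: eliminating its block and plot leaves {d}.
Only one assignment across all blanks avoids any block or plot repeat, giving 1 completion.

1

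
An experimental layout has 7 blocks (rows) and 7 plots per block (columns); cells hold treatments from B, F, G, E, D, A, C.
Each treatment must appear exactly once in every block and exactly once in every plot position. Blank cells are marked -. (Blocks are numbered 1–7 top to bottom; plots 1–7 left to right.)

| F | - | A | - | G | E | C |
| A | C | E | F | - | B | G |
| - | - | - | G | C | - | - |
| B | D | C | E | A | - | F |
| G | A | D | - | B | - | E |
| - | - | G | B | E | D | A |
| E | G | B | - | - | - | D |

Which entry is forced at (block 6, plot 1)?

C

Block 6 already has {B, G, E, D, A} and plot 1 already has {B, F, G, E, A}, so block 6, plot 1 must be C.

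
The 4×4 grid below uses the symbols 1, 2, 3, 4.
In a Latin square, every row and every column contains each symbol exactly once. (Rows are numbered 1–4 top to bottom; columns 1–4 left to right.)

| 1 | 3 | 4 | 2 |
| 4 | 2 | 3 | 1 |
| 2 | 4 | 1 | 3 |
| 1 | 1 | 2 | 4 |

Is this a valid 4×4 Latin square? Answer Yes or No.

Row 4 contains 1 twice (at columns 1 and 2), so it is not a permutation.

No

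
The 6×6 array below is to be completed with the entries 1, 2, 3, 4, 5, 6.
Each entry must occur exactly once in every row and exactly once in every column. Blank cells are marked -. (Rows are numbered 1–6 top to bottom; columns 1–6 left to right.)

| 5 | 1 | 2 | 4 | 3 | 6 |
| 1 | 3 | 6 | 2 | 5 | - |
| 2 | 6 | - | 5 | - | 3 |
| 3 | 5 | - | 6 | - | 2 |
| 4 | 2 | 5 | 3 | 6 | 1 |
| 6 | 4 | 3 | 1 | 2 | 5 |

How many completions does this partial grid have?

Row 2, column 6: eliminating its row and column leaves {4}.
Row 3, column 3: eliminating its row and column leaves {1, 4}.
Row 3, column 5: eliminating its row and column leaves {1, 4}.
Row 4, column 3: eliminating its row and column leaves {1, 4}.
Row 4, column 5: eliminating its row and column leaves {1, 4}.
Enumerating the assignments across these blanks that avoid any row or column repeat gives 2 completions.

2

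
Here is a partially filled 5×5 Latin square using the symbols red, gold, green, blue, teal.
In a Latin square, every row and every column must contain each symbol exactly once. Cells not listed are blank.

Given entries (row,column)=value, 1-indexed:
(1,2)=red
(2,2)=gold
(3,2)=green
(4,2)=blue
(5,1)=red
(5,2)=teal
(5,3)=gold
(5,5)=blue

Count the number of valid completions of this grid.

56

Row 1, column 1: eliminating its row and column leaves {gold, green, blue, teal}.
Row 1, column 3: eliminating its row and column leaves {green, blue, teal}.
Row 1, column 4: eliminating its row and column leaves {gold, green, blue, teal}.
Row 1, column 5: eliminating its row and column leaves {gold, green, teal}.
Row 2, column 1: eliminating its row and column leaves {green, blue, teal}.
Row 2, column 3: eliminating its row and column leaves {red, green, blue, teal}.
Row 2, column 4: eliminating its row and column leaves {red, green, blue, teal}.
Row 2, column 5: eliminating its row and column leaves {red, green, teal}.
Row 3, column 1: eliminating its row and column leaves {gold, blue, teal}.
Row 3, column 3: eliminating its row and column leaves {red, blue, teal}.
Row 3, column 4: eliminating its row and column leaves {red, gold, blue, teal}.
Row 3, column 5: eliminating its row and column leaves {red, gold, teal}.
Row 4, column 1: eliminating its row and column leaves {gold, green, teal}.
Row 4, column 3: eliminating its row and column leaves {red, green, teal}.
Row 4, column 4: eliminating its row and column leaves {red, gold, green, teal}.
Row 4, column 5: eliminating its row and column leaves {red, gold, green, teal}.
Row 5, column 4: eliminating its row and column leaves {green}.
Enumerating the assignments across these blanks that avoid any row or column repeat gives 56 completions.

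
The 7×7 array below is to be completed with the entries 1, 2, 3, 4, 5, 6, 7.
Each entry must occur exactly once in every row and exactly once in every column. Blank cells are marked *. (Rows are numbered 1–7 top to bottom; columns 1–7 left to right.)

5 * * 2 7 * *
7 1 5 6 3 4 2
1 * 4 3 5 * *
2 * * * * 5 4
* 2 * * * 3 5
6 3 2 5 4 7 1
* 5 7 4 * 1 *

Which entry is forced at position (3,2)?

6

Row 1, column 6: row 1 has {2, 5, 7} and column 6 has {1, 3, 4, 5, 7}, leaving only 6.
Row 1, column 2: row 1 has {2, 5, 6, 7} and column 2 has {1, 2, 3, 5}, leaving only 4.
Row 1, column 7: row 1 has {2, 4, 5, 6, 7} and column 7 has {1, 2, 4, 5}, leaving only 3.
Row 1, column 3: row 1 has {2, 3, 4, 5, 6, 7} and column 3 has {2, 4, 5, 7}, leaving only 1.
Row 3, column 6: row 3 has {1, 3, 4, 5} and column 6 has {1, 3, 4, 5, 6, 7}, leaving only 2.
Row 5, column 1: row 5 has {2, 3, 5} and column 1 has {1, 2, 5, 6, 7}, leaving only 4.
Row 5, column 3: row 5 has {2, 3, 4, 5} and column 3 has {1, 2, 4, 5, 7}, leaving only 6.
Row 4, column 3: row 4 has {2, 4, 5} and column 3 has {1, 2, 4, 5, 6, 7}, leaving only 3.
Row 5, column 5: row 5 has {2, 3, 4, 5, 6} and column 5 has {3, 4, 5, 7}, leaving only 1.
Row 4, column 5: row 4 has {2, 3, 4, 5} and column 5 has {1, 3, 4, 5, 7}, leaving only 6.
Row 4, column 2: row 4 has {2, 3, 4, 5, 6} and column 2 has {1, 2, 3, 4, 5}, leaving only 7.
Row 3 already has {1, 2, 3, 4, 5} and column 2 already has {1, 2, 3, 4, 5, 7}, so row 3, column 2 must be 6.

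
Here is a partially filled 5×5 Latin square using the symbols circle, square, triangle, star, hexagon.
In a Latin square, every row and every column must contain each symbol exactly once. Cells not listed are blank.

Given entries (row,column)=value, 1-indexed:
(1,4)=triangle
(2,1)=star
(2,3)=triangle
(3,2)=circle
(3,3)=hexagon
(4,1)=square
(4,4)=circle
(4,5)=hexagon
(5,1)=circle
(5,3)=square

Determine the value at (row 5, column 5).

Row 1, column 1: row 1 has {triangle} and column 1 has {circle, square, star}, leaving only hexagon.
Row 3, column 1: row 3 has {circle, hexagon} and column 1 has {circle, square, star, hexagon}, leaving only triangle.
Row 4, column 3: row 4 has {circle, square, hexagon} and column 3 has {square, triangle, hexagon}, leaving only star.
Row 1, column 3: row 1 has {triangle, hexagon} and column 3 has {square, triangle, star, hexagon}, leaving only circle.
Row 4, column 2: row 4 has {circle, square, star, hexagon} and column 2 has {circle}, leaving only triangle.
Row 5, column 5 is narrowed to {triangle, star}.
If it were star, then row 3, column 5 would be left with no valid symbol.
So row 5, column 5 must be triangle.

triangle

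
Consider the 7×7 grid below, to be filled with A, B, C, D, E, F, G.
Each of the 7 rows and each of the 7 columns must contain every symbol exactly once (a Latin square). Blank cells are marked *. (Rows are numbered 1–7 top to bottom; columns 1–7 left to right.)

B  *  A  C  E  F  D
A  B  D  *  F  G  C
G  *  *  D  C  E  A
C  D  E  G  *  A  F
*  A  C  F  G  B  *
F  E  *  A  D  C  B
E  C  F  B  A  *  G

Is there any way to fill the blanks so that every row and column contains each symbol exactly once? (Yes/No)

Yes

No row or column among the givens repeats a symbol, and propagating forced cells runs into no contradiction.
One valid completion exists (for instance, B G A C E F D / A B D E F G C / G F B D C E A / C D E G B A F / D A C F G B E / F E G A D C B / E C F B A D G).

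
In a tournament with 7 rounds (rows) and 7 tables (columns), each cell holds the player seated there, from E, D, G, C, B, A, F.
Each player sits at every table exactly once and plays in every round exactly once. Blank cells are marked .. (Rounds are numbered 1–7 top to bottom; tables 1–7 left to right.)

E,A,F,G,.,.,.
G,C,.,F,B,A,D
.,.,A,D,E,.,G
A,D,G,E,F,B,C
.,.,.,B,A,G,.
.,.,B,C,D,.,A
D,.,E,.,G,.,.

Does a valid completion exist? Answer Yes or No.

Round 2, table 3: round 2 together with table 3 already contain {E, D, G, C, B, A, F} — every symbol — so nothing can go there. The grid has no valid completion.

No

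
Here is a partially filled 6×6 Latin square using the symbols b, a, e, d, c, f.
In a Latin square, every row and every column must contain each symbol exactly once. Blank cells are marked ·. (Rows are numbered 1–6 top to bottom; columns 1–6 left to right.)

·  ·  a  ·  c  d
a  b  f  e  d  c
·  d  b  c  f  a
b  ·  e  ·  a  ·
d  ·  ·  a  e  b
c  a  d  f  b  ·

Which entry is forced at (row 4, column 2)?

c

Row 1, column 4: row 1 has {a, d, c} and column 4 has {a, e, c, f}, leaving only b.
Row 3, column 1: row 3 has {b, a, d, c, f} and column 1 has {b, a, d, c}, leaving only e.
Row 1, column 1: row 1 has {b, a, d, c} and column 1 has {b, a, e, d, c}, leaving only f.
Row 1, column 2: row 1 has {b, a, d, c, f} and column 2 has {b, a, d}, leaving only e.
Row 4, column 4: row 4 has {b, a, e} and column 4 has {b, a, e, c, f}, leaving only d.
Row 4, column 6: row 4 has {b, a, e, d} and column 6 has {b, a, d, c}, leaving only f.
Row 4 already has {b, a, e, d, f} and column 2 already has {b, a, e, d}, so row 4, column 2 must be c.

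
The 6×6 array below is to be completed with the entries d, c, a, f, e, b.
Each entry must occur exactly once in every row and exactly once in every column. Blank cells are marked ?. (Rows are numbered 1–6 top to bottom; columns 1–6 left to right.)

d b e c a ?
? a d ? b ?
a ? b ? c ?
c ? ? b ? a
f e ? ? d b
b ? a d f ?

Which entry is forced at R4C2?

d

Row 1, column 6: row 1 has {d, c, a, e, b} and column 6 has {a, b}, leaving only f.
Row 2, column 1: row 2 has {d, a, b} and column 1 has {d, c, a, f, b}, leaving only e.
Row 2, column 4: row 2 has {d, a, e, b} and column 4 has {d, c, b}, leaving only f.
Row 2, column 6: row 2 has {d, a, f, e, b} and column 6 has {a, f, b}, leaving only c.
Row 3, column 4: row 3 has {c, a, b} and column 4 has {d, c, f, b}, leaving only e.
Row 3, column 6: row 3 has {c, a, e, b} and column 6 has {c, a, f, b}, leaving only d.
Row 3, column 2: row 3 has {d, c, a, e, b} and column 2 has {a, e, b}, leaving only f.
Row 4 already has {c, a, b} and column 2 already has {a, f, e, b}, so row 4, column 2 must be d.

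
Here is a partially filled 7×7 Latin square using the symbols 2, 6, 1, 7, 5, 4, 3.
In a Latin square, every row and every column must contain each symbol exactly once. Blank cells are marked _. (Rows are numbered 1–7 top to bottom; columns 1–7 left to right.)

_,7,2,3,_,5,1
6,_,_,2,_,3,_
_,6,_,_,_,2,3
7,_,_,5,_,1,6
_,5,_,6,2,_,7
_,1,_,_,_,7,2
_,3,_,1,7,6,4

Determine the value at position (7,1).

Row 1, column 1: row 1 has {2, 1, 7, 5, 3} and column 1 has {6, 7}, leaving only 4.
Row 1, column 5: row 1 has {2, 1, 7, 5, 4, 3} and column 5 has {2, 7}, leaving only 6.
Row 2, column 2: row 2 has {2, 6, 3} and column 2 has {6, 1, 7, 5, 3}, leaving only 4.
Row 2, column 7: row 2 has {2, 6, 4, 3} and column 7 has {2, 6, 1, 7, 4, 3}, leaving only 5.
Row 2, column 5: row 2 has {2, 6, 5, 4, 3} and column 5 has {2, 6, 7}, leaving only 1.
Row 2, column 3: row 2 has {2, 6, 1, 5, 4, 3} and column 3 has {2}, leaving only 7.
Row 4, column 2: row 4 has {6, 1, 7, 5} and column 2 has {6, 1, 7, 5, 4, 3}, leaving only 2.
Row 5, column 6: row 5 has {2, 6, 7, 5} and column 6 has {2, 6, 1, 7, 5, 3}, leaving only 4.
Row 6, column 4: row 6 has {2, 1, 7} and column 4 has {2, 6, 1, 5, 3}, leaving only 4.
Row 3, column 4: row 3 has {2, 6, 3} and column 4 has {2, 6, 1, 5, 4, 3}, leaving only 7.
Row 7, column 3: row 7 has {6, 1, 7, 4, 3} and column 3 has {2, 7}, leaving only 5.
Row 7 already has {6, 1, 7, 5, 4, 3} and column 1 already has {6, 7, 4}, so row 7, column 1 must be 2.

2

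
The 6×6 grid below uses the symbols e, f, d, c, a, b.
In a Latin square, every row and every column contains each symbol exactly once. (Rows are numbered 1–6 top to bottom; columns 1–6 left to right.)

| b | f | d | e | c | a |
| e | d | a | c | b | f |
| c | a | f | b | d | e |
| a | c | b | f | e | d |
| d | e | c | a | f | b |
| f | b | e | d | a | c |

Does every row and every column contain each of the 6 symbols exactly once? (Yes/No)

Yes

Each row is a permutation of the 6 symbols, and so is each column.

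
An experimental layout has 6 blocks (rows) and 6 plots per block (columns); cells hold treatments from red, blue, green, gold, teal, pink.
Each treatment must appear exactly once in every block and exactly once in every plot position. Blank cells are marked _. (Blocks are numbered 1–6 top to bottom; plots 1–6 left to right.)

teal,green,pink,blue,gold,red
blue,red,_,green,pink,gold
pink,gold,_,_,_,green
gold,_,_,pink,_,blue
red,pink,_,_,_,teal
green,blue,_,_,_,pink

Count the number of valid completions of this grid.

Block 2, plot 3: eliminating its block and plot leaves {teal}.
Block 3, plot 3: eliminating its block and plot leaves {red, blue, teal}.
Block 3, plot 4: eliminating its block and plot leaves {red, teal}.
Block 3, plot 5: eliminating its block and plot leaves {red, blue, teal}.
Block 4, plot 2: eliminating its block and plot leaves {teal}.
Block 4, plot 3: eliminating its block and plot leaves {red, green, teal}.
Block 4, plot 5: eliminating its block and plot leaves {red, green, teal}.
Block 5, plot 3: eliminating its block and plot leaves {blue, green, gold}.
Block 5, plot 4: eliminating its block and plot leaves {gold}.
Block 5, plot 5: eliminating its block and plot leaves {blue, green}.
Block 6, plot 3: eliminating its block and plot leaves {red, gold, teal}.
Block 6, plot 4: eliminating its block and plot leaves {red, gold, teal}.
Block 6, plot 5: eliminating its block and plot leaves {red, teal}.
Enumerating the assignments across these blanks that avoid any block or plot repeat gives 3 completions.

3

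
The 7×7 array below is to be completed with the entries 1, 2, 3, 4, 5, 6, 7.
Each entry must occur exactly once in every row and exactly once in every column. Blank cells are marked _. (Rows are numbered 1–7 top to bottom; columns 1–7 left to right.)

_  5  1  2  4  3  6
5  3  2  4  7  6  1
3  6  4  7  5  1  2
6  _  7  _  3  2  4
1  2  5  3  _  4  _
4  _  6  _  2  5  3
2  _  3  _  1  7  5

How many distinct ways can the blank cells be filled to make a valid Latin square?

Row 1, column 1: eliminating its row and column leaves {7}.
Row 4, column 2: eliminating its row and column leaves {1}.
Row 4, column 4: eliminating its row and column leaves {1, 5}.
Row 5, column 5: eliminating its row and column leaves {6}.
Row 5, column 7: eliminating its row and column leaves {7}.
Row 6, column 2: eliminating its row and column leaves {1, 7}.
Row 6, column 4: eliminating its row and column leaves {1}.
Row 7, column 2: eliminating its row and column leaves {4}.
Row 7, column 4: eliminating its row and column leaves {6}.
Only one assignment across all blanks avoids any row or column repeat, giving 1 completion.

1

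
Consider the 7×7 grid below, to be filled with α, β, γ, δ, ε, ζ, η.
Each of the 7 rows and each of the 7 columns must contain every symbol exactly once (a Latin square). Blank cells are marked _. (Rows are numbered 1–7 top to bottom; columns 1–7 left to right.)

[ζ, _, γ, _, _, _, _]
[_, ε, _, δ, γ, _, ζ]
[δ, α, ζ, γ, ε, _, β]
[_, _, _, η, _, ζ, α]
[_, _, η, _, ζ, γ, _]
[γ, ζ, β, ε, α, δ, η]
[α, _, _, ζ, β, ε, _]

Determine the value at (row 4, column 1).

β

Row 2, column 3: row 2 has {γ, δ, ε, ζ} and column 3 has {β, γ, ζ, η}, leaving only α.
Row 3, column 6: row 3 has {α, β, γ, δ, ε, ζ} and column 6 has {γ, δ, ε, ζ}, leaving only η.
Row 2, column 6: row 2 has {α, γ, δ, ε, ζ} and column 6 has {γ, δ, ε, ζ, η}, leaving only β.
Row 1, column 6: row 1 has {γ, ζ} and column 6 has {β, γ, δ, ε, ζ, η}, leaving only α.
Row 1, column 4: row 1 has {α, γ, ζ} and column 4 has {γ, δ, ε, ζ, η}, leaving only β.
Row 2, column 1: row 2 has {α, β, γ, δ, ε, ζ} and column 1 has {α, γ, δ, ζ}, leaving only η.
Row 4, column 5: row 4 has {α, ζ, η} and column 5 has {α, β, γ, ε, ζ}, leaving only δ.
Row 1, column 5: row 1 has {α, β, γ, ζ} and column 5 has {α, β, γ, δ, ε, ζ}, leaving only η.
Row 1, column 2: row 1 has {α, β, γ, ζ, η} and column 2 has {α, ε, ζ}, leaving only δ.
Row 1, column 7: row 1 has {α, β, γ, δ, ζ, η} and column 7 has {α, β, ζ, η}, leaving only ε.
Row 4, column 3: row 4 has {α, δ, ζ, η} and column 3 has {α, β, γ, ζ, η}, leaving only ε.
Row 4 already has {α, δ, ε, ζ, η} and column 1 already has {α, γ, δ, ζ, η}, so row 4, column 1 must be β.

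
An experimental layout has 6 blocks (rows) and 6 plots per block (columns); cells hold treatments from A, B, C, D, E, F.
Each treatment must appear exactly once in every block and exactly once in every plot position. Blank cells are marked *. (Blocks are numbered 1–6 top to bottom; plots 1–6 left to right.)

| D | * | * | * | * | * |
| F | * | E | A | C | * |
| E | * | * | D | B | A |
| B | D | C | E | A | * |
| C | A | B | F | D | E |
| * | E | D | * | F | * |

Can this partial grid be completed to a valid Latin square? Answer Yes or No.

Yes

No block or plot among the givens repeats a symbol, and propagating forced cells runs into no contradiction.
One valid completion exists (for instance, D F A C E B / F B E A C D / E C F D B A / B D C E A F / C A B F D E / A E D B F C).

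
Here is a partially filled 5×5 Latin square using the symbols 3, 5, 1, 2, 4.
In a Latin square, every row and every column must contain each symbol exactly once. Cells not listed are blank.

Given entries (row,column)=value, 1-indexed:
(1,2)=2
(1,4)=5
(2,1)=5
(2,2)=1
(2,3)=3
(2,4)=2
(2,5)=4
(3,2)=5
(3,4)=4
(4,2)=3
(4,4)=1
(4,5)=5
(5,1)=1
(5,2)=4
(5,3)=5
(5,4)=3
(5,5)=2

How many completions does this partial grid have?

2

Row 1, column 1: eliminating its row and column leaves {3, 4}.
Row 1, column 3: eliminating its row and column leaves {1, 4}.
Row 1, column 5: eliminating its row and column leaves {3, 1}.
Row 3, column 1: eliminating its row and column leaves {3, 2}.
Row 3, column 3: eliminating its row and column leaves {1, 2}.
Row 3, column 5: eliminating its row and column leaves {3, 1}.
Row 4, column 1: eliminating its row and column leaves {2, 4}.
Row 4, column 3: eliminating its row and column leaves {2, 4}.
Enumerating the assignments across these blanks that avoid any row or column repeat gives 2 completions.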